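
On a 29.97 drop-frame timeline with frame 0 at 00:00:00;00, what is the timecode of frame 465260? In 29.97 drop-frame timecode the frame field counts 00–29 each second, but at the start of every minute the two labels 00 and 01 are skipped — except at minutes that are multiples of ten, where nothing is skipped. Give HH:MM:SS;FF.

Each 10-minute DF block holds 10 × 60 × 30 − 9 × 2 = 17982 frames. 465260 ÷ 17982 → 25 full blocks, remainder 15710.
Within the partial block the first minute is 1800 frames and each further minute 1798, so 8 further minute boundaries passed. Total skipped labels = 18 × 25 + 2 × 8 = 466.
Non-drop label index = 465260 + 466 = 465726; at 30 labels/s that is 04:18:44:06, i.e. DF 04:18:44;06.

04:18:44;06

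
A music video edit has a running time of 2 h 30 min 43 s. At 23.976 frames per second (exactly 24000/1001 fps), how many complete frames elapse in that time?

216815 frames

2 h 30 min 43 s = 9043 s.
Frames = 9043 × 24000/1001 = 217032000/1001 ≈ 216815.1848.
Complete frames: 216815.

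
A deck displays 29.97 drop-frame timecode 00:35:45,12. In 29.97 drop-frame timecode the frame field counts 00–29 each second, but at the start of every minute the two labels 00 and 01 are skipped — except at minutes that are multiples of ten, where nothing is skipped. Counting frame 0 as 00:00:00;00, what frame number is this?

64298

As if non-drop at 30 labels/s: (0 × 3600 + 35 × 60 + 45) × 30 + 12 = 64362.
Minute boundaries passed: 35; those not divisible by 10: 35 − 3 = 32; dropped labels = 2 × 32 = 64.
Actual frame index = 64362 − 64 = 64298.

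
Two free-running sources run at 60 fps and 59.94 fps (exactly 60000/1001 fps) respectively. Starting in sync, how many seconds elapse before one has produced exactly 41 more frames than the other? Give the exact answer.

41041/60 seconds

The gap grows by |60000/1001 − 60| = 60/1001 frames per second.
Time for a 41-frame gap: 41 ÷ (60/1001) = 41041/60 s.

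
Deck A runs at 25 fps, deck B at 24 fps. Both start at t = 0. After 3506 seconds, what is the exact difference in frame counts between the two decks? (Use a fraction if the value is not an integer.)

3506 frames

A emits 25 × 3506 = 87650 frames; B emits 24 × 3506 = 84144.
Difference = 3506 frames; B is behind A.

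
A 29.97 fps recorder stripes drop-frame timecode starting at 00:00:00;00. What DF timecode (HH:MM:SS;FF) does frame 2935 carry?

00:01:37;27

Each 10-minute DF block holds 10 × 60 × 30 − 9 × 2 = 17982 frames. 2935 ÷ 17982 → 0 full blocks, remainder 2935.
Within the partial block the first minute is 1800 frames and each further minute 1798, so 1 further minute boundary passed. Total skipped labels = 18 × 0 + 2 × 1 = 2.
Non-drop label index = 2935 + 2 = 2937; at 30 labels/s that is 00:01:37:27, i.e. DF 00:01:37;27.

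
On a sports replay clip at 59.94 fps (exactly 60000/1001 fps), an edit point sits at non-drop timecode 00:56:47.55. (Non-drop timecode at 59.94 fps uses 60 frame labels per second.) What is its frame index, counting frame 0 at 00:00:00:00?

Total seconds to the label: (0 × 3600 + 56 × 60 + 47) = 3407.
Frame index = 3407 × 60 + 55 = 204475.

204475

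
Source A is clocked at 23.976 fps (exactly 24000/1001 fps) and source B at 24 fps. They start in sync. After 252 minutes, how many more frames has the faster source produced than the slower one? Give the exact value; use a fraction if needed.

51840/143 frames

252 min = 15120 s.
A emits 24000/1001 × 15120 = 51840000/143 frames; B emits 24 × 15120 = 362880.
Difference = 51840/143 frames (≈ 362.5175); B is ahead of A.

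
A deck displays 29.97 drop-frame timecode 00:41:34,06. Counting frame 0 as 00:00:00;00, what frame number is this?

74752

As if non-drop at 30 labels/s: (0 × 3600 + 41 × 60 + 34) × 30 + 6 = 74826.
Minute boundaries passed: 41; those not divisible by 10: 41 − 4 = 37; dropped labels = 2 × 37 = 74.
Actual frame index = 74826 − 74 = 74752.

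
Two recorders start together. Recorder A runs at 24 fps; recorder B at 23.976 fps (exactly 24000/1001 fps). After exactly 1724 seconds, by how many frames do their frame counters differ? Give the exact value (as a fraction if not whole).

A emits 24 × 1724 = 41376 frames; B emits 24000/1001 × 1724 = 41376000/1001.
Difference = 41376/1001 frames (≈ 41.3347); B is behind A.

41376/1001 frames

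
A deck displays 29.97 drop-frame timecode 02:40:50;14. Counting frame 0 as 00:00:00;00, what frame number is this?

Complete 10-minute blocks: 16, each 17982 frames → 287712.
Remaining 0 whole minutes in the current block: 0 frames.
Within the current minute: 50 × 30 + 14 = 1514. Total = 287712 + 0 + 1514 = 289226.

289226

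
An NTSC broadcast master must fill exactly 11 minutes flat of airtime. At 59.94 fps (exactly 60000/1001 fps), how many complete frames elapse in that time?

39560 frames

11 min = 660 s.
Frames = 660 × 60000/1001 = 3600000/91 ≈ 39560.4396.
Complete frames: 39560.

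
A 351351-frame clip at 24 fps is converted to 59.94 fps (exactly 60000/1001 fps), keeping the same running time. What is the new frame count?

Target frames = source frames × (target rate / source rate) = 351351 × (60000/1001)/(24) = 351351 × 2500/1001 = 877500.

877500 frames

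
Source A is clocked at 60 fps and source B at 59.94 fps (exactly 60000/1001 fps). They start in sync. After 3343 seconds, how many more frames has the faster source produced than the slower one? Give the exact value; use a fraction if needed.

200580/1001 frames

A emits 60 × 3343 = 200580 frames; B emits 60000/1001 × 3343 = 200580000/1001.
Difference = 200580/1001 frames (≈ 200.3796); B is behind A.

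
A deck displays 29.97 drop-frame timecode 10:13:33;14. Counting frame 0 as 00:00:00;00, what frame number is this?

As if non-drop at 30 labels/s: (10 × 3600 + 13 × 60 + 33) × 30 + 14 = 1104404.
Minute boundaries passed: 613; those not divisible by 10: 613 − 61 = 552; dropped labels = 2 × 552 = 1104.
Actual frame index = 1104404 − 1104 = 1103300.

1103300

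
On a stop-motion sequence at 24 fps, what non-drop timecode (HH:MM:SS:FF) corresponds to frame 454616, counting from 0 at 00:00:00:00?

05:15:42:08

454616 ÷ 24 = 18942 full seconds, remainder 8 frames.
18942 s = 5 h 15 min 42 s.
Timecode: 05:15:42:08.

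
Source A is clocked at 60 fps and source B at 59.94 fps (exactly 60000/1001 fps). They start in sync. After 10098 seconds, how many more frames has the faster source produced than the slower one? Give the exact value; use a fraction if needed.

55080/91 frames

A emits 60 × 10098 = 605880 frames; B emits 60000/1001 × 10098 = 55080000/91.
Difference = 55080/91 frames (≈ 605.2747); B is behind A.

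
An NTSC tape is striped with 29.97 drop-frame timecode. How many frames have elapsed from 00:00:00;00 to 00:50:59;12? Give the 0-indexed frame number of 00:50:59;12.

91692

As if non-drop at 30 labels/s: (0 × 3600 + 50 × 60 + 59) × 30 + 12 = 91782.
Minute boundaries passed: 50; those not divisible by 10: 50 − 5 = 45; dropped labels = 2 × 45 = 90.
Actual frame index = 91782 − 90 = 91692.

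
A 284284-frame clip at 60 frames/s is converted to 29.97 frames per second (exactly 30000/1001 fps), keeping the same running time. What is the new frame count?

Target frames = source frames × (target rate / source rate) = 284284 × (30000/1001)/(60) = 284284 × 500/1001 = 142000.

142000 frames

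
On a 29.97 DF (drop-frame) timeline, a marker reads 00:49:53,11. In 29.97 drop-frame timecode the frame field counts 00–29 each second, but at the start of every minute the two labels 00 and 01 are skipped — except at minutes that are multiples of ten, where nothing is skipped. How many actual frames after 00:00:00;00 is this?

89711

Complete 10-minute blocks: 4, each 17982 frames → 71928.
Remaining 9 whole minutes in the current block: 1800 + 8 × 1798 = 16184 frames.
Within the current minute: 53 × 30 + 11 − 2 = 1599 (labels ;00/;01 skipped at this minute). Total = 71928 + 16184 + 1599 = 89711.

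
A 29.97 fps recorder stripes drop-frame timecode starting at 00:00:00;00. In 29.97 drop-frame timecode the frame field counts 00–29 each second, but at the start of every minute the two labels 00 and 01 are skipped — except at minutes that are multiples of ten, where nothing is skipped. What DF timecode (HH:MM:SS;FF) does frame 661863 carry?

06:08:04;07

Each 10-minute DF block holds 10 × 60 × 30 − 9 × 2 = 17982 frames. 661863 ÷ 17982 → 36 full blocks, remainder 14511.
Within the partial block the first minute is 1800 frames and each further minute 1798, so 8 further minute boundaries passed. Total skipped labels = 18 × 36 + 2 × 8 = 664.
Non-drop label index = 661863 + 664 = 662527; at 30 labels/s that is 06:08:04:07, i.e. DF 06:08:04;07.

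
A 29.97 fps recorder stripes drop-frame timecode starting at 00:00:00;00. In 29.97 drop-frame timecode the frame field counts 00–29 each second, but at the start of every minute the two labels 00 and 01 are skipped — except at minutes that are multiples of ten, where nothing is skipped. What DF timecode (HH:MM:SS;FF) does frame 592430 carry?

05:29:27;14

Each 10-minute DF block holds 10 × 60 × 30 − 9 × 2 = 17982 frames. 592430 ÷ 17982 → 32 full blocks, remainder 17006.
Within the partial block the first minute is 1800 frames and each further minute 1798, so 9 further minute boundaries passed. Total skipped labels = 18 × 32 + 2 × 9 = 594.
Non-drop label index = 592430 + 594 = 593024; at 30 labels/s that is 05:29:27:14, i.e. DF 05:29:27;14.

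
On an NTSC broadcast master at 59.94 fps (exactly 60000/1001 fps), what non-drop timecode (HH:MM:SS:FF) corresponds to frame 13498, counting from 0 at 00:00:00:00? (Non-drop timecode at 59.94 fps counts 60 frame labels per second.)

00:03:44:58

13498 ÷ 60 = 224 full seconds, remainder 58 frames.
224 s = 0 h 3 min 44 s.
Timecode: 00:03:44:58.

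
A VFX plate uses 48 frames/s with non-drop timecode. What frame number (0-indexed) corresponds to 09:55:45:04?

Total seconds to the label: (9 × 3600 + 55 × 60 + 45) = 35745.
Frame index = 35745 × 48 + 4 = 1715764.

frame 1715764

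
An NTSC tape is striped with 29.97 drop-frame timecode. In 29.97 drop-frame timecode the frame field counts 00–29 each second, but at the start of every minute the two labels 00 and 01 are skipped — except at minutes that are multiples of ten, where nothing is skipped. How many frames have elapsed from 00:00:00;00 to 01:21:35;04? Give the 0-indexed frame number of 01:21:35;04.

146708

As if non-drop at 30 labels/s: (1 × 3600 + 21 × 60 + 35) × 30 + 4 = 146854.
Minute boundaries passed: 81; those not divisible by 10: 81 − 8 = 73; dropped labels = 2 × 73 = 146.
Actual frame index = 146854 − 146 = 146708.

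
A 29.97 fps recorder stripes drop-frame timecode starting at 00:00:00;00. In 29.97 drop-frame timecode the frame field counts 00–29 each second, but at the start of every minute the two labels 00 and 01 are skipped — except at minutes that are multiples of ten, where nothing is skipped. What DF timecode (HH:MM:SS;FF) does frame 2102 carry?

00:01:10;04

Each 10-minute DF block holds 10 × 60 × 30 − 9 × 2 = 17982 frames. 2102 ÷ 17982 → 0 full blocks, remainder 2102.
Within the partial block the first minute is 1800 frames and each further minute 1798, so 1 further minute boundary passed. Total skipped labels = 18 × 0 + 2 × 1 = 2.
Non-drop label index = 2102 + 2 = 2104; at 30 labels/s that is 00:01:10:04, i.e. DF 00:01:10;04.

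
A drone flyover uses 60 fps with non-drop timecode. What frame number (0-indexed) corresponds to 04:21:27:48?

Total seconds to the label: (4 × 3600 + 21 × 60 + 27) = 15687.
Frame index = 15687 × 60 + 48 = 941268.

941268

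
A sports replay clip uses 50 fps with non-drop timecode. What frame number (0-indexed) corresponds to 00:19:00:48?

Total seconds to the label: (0 × 3600 + 19 × 60 + 0) = 1140.
Frame index = 1140 × 50 + 48 = 57048.

57048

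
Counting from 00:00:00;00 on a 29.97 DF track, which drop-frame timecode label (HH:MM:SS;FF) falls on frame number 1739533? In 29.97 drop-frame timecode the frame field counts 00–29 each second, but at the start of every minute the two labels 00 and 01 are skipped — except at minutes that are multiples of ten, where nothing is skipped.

16:07:22;15

Ten DF minutes hold 17982 frames, so frame 1739533 lies in block 96 (frames 1726272–1744253) with 13261 frames into that block.
The block's first minute is 1800 frames and the rest 1798 each; 13261 frames reaches minute 7, so 96 × 18 + 7 × 2 = 1742 labels have been skipped so far.
Adding those back, label number 1739533 + 1742 = 1741275 at 30 labels/s is 58042 s + 15 f = 16 h 7 min 22 s frame 15, i.e. 16:07:22;15.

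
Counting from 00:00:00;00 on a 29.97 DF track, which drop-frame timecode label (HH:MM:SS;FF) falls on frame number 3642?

Ten DF minutes hold 17982 frames, so frame 3642 lies in block 0 (frames 0–17981) with 3642 frames into that block.
The block's first minute is 1800 frames and the rest 1798 each; 3642 frames reaches minute 2, so 0 × 18 + 2 × 2 = 4 labels have been skipped so far.
Adding those back, label number 3642 + 4 = 3646 at 30 labels/s is 121 s + 16 f = 0 h 2 min 1 s frame 16, i.e. 00:02:01;16.

00:02:01;16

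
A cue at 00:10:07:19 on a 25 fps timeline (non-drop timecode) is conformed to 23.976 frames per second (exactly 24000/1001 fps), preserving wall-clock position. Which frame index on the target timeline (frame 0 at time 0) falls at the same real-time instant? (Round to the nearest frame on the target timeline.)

frame 14572

Source frame index: (0×3600 + 10×60 + 7) × 25 + 19 = 15194.
Real time: 15194 / (25) = 15194/25 s.
Target frame: (15194/25) × (24000/1001) = 14586240/1001 ≈ 14571.668 → 14572.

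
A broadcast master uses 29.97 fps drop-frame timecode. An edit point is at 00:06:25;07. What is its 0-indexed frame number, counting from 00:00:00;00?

11545

Complete 10-minute blocks: 0, each 17982 frames → 0.
Remaining 6 whole minutes in the current block: 1800 + 5 × 1798 = 10790 frames.
Within the current minute: 25 × 30 + 7 − 2 = 755 (labels ;00/;01 skipped at this minute). Total = 0 + 10790 + 755 = 11545.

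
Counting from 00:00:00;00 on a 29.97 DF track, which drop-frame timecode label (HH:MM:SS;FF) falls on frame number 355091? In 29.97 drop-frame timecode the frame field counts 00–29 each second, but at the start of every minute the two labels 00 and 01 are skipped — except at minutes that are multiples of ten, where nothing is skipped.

Ten DF minutes hold 17982 frames, so frame 355091 lies in block 19 (frames 341658–359639) with 13433 frames into that block.
The block's first minute is 1800 frames and the rest 1798 each; 13433 frames reaches minute 7, so 19 × 18 + 7 × 2 = 356 labels have been skipped so far.
Adding those back, label number 355091 + 356 = 355447 at 30 labels/s is 11848 s + 7 f = 3 h 17 min 28 s frame 7, i.e. 03:17:28;07.

03:17:28;07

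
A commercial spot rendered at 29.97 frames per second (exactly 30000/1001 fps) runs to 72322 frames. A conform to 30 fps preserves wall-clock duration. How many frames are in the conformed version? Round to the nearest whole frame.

Frames at target rate = 72322 × (30) / (30000/1001) = 36197161/500 ≈ 72394.322.
Nearest whole frame: 72394.

72394 frames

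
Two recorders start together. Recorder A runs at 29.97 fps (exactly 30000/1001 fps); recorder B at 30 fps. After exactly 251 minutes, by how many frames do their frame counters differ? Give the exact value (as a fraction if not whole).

251 min = 15060 s.
A emits 30000/1001 × 15060 = 451800000/1001 frames; B emits 30 × 15060 = 451800.
Difference = 451800/1001 frames (≈ 451.3487); B is ahead of A.

451800/1001 frames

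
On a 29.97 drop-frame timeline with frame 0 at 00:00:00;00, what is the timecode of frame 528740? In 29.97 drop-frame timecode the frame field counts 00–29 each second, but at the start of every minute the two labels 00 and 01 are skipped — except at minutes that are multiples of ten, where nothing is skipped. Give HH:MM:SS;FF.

04:54:02;10

Each 10-minute DF block holds 10 × 60 × 30 − 9 × 2 = 17982 frames. 528740 ÷ 17982 → 29 full blocks, remainder 7262.
Within the partial block the first minute is 1800 frames and each further minute 1798, so 4 further minute boundaries passed. Total skipped labels = 18 × 29 + 2 × 4 = 530.
Non-drop label index = 528740 + 530 = 529270; at 30 labels/s that is 04:54:02:10, i.e. DF 04:54:02;10.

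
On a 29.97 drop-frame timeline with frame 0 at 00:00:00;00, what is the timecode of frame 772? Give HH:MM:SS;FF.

Ten DF minutes hold 17982 frames, so frame 772 lies in block 0 (frames 0–17981) with 772 frames into that block.
The block's first minute is 1800 frames and the rest 1798 each; 772 frames reaches minute 0, so 0 × 18 + 0 × 2 = 0 labels have been skipped so far.
Adding those back, label number 772 + 0 = 772 at 30 labels/s is 25 s + 22 f = 0 h 0 min 25 s frame 22, i.e. 00:00:25;22.

00:00:25;22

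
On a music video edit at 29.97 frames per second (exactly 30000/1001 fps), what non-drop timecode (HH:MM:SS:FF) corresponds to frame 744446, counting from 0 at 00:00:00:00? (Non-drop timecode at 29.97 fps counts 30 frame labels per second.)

744446 ÷ 30 = 24814 full seconds, remainder 26 frames.
24814 s = 6 h 53 min 34 s.
Timecode: 06:53:34:26.

06:53:34:26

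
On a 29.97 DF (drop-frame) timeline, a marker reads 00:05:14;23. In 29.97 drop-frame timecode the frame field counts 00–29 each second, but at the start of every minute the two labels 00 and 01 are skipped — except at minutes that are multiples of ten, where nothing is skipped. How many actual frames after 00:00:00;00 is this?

9433

As if non-drop at 30 labels/s: (0 × 3600 + 5 × 60 + 14) × 30 + 23 = 9443.
Minute boundaries passed: 5; those not divisible by 10: 5 − 0 = 5; dropped labels = 2 × 5 = 10.
Actual frame index = 9443 − 10 = 9433.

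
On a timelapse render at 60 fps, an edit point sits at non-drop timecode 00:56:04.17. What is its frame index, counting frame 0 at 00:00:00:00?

Total seconds to the label: (0 × 3600 + 56 × 60 + 4) = 3364.
Frame index = 3364 × 60 + 17 = 201857.

frame 201857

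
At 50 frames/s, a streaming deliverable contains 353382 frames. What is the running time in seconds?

Running time = 353382 / (50) = 7067.64 s.

7067.64 seconds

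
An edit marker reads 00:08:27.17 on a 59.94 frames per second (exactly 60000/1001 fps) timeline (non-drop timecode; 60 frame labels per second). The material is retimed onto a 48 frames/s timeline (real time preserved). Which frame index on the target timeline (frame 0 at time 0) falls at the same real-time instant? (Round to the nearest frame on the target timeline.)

Source frame index: (0×3600 + 8×60 + 27) × 60 + 17 = 30437.
Real time: 30437 / (60000/1001) = 30467437/60000 s.
Target frame: (30467437/60000) × (48) = 30467437/1250 ≈ 24373.950 → 24374.

frame 24374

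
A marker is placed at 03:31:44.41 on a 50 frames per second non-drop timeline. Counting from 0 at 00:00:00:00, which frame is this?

635241

Total seconds to the label: (3 × 3600 + 31 × 60 + 44) = 12704.
Frame index = 12704 × 50 + 41 = 635241.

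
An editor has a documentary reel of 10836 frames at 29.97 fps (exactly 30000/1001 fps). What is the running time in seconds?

Running time = 10836 / (30000/1001) = 361.5612 s.

361.5612 seconds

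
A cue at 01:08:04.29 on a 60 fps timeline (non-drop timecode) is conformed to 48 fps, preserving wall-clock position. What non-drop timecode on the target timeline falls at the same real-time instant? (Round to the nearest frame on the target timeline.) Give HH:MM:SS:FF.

01:08:04:23

Source frame index: (1×3600 + 8×60 + 4) × 60 + 29 = 245069.
Real time: 245069 / (60) = 245069/60 s.
Target frame: (245069/60) × (48) = 980276/5 ≈ 196055.200 → 196055.
At 48 labels/s: frame 196055 → 01:08:04:23.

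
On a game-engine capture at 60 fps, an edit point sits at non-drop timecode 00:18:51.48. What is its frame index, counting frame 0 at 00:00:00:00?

Total seconds to the label: (0 × 3600 + 18 × 60 + 51) = 1131.
Frame index = 1131 × 60 + 48 = 67908.

frame 67908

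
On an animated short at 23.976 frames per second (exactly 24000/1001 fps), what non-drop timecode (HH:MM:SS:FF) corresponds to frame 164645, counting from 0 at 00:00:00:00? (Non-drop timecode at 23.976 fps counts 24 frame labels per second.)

01:54:20:05

164645 ÷ 24 = 6860 full seconds, remainder 5 frames.
6860 s = 1 h 54 min 20 s.
Timecode: 01:54:20:05.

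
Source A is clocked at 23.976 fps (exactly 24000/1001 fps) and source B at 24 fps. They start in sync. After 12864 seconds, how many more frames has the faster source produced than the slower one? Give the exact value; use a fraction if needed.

A emits 24000/1001 × 12864 = 308736000/1001 frames; B emits 24 × 12864 = 308736.
Difference = 308736/1001 frames (≈ 308.4276); B is ahead of A.

308736/1001 frames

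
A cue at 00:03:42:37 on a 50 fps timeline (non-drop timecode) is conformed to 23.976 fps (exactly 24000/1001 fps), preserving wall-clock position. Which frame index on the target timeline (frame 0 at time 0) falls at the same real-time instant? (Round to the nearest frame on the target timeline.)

frame 5340

Source frame index: (0×3600 + 3×60 + 42) × 50 + 37 = 11137.
Real time: 11137 / (50) = 11137/50 s.
Target frame: (11137/50) × (24000/1001) = 763680/143 ≈ 5340.420 → 5340.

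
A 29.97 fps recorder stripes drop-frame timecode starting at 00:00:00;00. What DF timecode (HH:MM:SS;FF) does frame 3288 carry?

00:01:49;20

Ten DF minutes hold 17982 frames, so frame 3288 lies in block 0 (frames 0–17981) with 3288 frames into that block.
The block's first minute is 1800 frames and the rest 1798 each; 3288 frames reaches minute 1, so 0 × 18 + 1 × 2 = 2 labels have been skipped so far.
Adding those back, label number 3288 + 2 = 3290 at 30 labels/s is 109 s + 20 f = 0 h 1 min 49 s frame 20, i.e. 00:01:49;20.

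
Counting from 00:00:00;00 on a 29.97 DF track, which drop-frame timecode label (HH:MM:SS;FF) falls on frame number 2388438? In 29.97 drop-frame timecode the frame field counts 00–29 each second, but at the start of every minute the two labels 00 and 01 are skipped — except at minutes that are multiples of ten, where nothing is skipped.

22:08:14;10

Ten DF minutes hold 17982 frames, so frame 2388438 lies in block 132 (frames 2373624–2391605) with 14814 frames into that block.
The block's first minute is 1800 frames and the rest 1798 each; 14814 frames reaches minute 8, so 132 × 18 + 8 × 2 = 2392 labels have been skipped so far.
Adding those back, label number 2388438 + 2392 = 2390830 at 30 labels/s is 79694 s + 10 f = 22 h 8 min 14 s frame 10, i.e. 22:08:14;10.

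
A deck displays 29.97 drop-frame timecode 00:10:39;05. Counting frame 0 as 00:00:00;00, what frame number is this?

19157

As if non-drop at 30 labels/s: (0 × 3600 + 10 × 60 + 39) × 30 + 5 = 19175.
Minute boundaries passed: 10; those not divisible by 10: 10 − 1 = 9; dropped labels = 2 × 9 = 18.
Actual frame index = 19175 − 18 = 19157.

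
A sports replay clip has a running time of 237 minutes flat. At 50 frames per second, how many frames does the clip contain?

237 min = 14220 s.
Frames = 14220 × 50 = 711000.

711000 frames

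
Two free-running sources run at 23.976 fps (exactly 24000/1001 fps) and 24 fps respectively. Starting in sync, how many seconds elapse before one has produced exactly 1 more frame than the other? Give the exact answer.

1001/24 seconds

The gap grows by |24 − 24000/1001| = 24/1001 frames per second.
Time for a 1-frame gap: 1 ÷ (24/1001) = 1001/24 s.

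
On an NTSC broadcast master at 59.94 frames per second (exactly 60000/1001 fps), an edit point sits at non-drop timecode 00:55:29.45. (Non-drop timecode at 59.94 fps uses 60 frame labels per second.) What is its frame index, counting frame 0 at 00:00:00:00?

Total seconds to the label: (0 × 3600 + 55 × 60 + 29) = 3329.
Frame index = 3329 × 60 + 45 = 199785.

199785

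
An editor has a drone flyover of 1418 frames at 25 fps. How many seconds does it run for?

Running time = 1418 / (25) = 56.72 s.

56.72 seconds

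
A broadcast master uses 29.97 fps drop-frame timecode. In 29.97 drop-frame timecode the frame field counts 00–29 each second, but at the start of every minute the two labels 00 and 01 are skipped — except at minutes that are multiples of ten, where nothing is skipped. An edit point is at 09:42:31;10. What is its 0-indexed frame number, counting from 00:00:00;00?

1047492

Complete 10-minute blocks: 58, each 17982 frames → 1042956.
Remaining 2 whole minutes in the current block: 1800 + 1 × 1798 = 3598 frames.
Within the current minute: 31 × 30 + 10 − 2 = 938 (labels ;00/;01 skipped at this minute). Total = 1042956 + 3598 + 938 = 1047492.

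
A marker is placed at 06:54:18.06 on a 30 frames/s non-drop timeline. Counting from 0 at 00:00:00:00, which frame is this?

frame 745746

Total seconds to the label: (6 × 3600 + 54 × 60 + 18) = 24858.
Frame index = 24858 × 30 + 6 = 745746.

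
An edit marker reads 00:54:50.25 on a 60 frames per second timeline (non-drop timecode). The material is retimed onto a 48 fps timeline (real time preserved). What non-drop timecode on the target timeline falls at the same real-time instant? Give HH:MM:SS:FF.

Source frame index: (0×3600 + 54×60 + 50) × 60 + 25 = 197425.
Real time: 197425 / (60) = 39485/12 s.
Target frame: (39485/12) × (48) = 157940.
At 48 labels/s: frame 157940 → 00:54:50:20.

00:54:50:20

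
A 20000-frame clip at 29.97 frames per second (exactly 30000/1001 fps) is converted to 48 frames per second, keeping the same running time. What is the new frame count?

32032 frames

Target frames = source frames × (target rate / source rate) = 20000 × (48)/(30000/1001) = 20000 × 1001/625 = 32032.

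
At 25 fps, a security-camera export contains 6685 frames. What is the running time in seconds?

267.4 seconds

Running time = 6685 / (25) = 267.4 s.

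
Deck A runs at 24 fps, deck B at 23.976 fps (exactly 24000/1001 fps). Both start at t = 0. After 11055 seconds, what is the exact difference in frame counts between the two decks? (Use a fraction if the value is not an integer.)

24120/91 frames

A emits 24 × 11055 = 265320 frames; B emits 24000/1001 × 11055 = 24120000/91.
Difference = 24120/91 frames (≈ 265.0549); B is behind A.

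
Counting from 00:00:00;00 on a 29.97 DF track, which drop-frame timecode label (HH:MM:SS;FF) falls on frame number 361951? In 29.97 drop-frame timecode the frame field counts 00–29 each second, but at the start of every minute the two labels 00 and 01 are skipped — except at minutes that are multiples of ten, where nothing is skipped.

03:21:17;03

Ten DF minutes hold 17982 frames, so frame 361951 lies in block 20 (frames 359640–377621) with 2311 frames into that block.
The block's first minute is 1800 frames and the rest 1798 each; 2311 frames reaches minute 1, so 20 × 18 + 1 × 2 = 362 labels have been skipped so far.
Adding those back, label number 361951 + 362 = 362313 at 30 labels/s is 12077 s + 3 f = 3 h 21 min 17 s frame 3, i.e. 03:21:17;03.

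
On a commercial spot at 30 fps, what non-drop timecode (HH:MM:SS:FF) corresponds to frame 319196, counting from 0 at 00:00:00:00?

319196 ÷ 30 = 10639 full seconds, remainder 26 frames.
10639 s = 2 h 57 min 19 s.
Timecode: 02:57:19:26.

02:57:19:26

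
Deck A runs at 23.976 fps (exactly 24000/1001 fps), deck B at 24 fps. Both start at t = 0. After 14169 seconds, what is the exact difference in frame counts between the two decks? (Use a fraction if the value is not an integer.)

340056/1001 frames

A emits 24000/1001 × 14169 = 340056000/1001 frames; B emits 24 × 14169 = 340056.
Difference = 340056/1001 frames (≈ 339.7163); B is ahead of A.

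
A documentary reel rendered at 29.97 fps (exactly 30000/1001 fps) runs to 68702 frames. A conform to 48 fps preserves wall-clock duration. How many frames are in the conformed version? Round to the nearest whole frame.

Frames at target rate = 68702 × (48) / (30000/1001) = 68770702/625 ≈ 110033.123.
Nearest whole frame: 110033.

110033 frames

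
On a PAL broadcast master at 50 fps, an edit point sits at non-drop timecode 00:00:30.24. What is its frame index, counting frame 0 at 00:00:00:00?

frame 1524

Total seconds to the label: (0 × 3600 + 0 × 60 + 30) = 30.
Frame index = 30 × 50 + 24 = 1524.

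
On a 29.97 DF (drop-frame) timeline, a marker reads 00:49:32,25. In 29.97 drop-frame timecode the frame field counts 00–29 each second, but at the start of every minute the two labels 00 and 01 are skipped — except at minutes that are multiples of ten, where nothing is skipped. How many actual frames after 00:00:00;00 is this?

89095

As if non-drop at 30 labels/s: (0 × 3600 + 49 × 60 + 32) × 30 + 25 = 89185.
Minute boundaries passed: 49; those not divisible by 10: 49 − 4 = 45; dropped labels = 2 × 45 = 90.
Actual frame index = 89185 − 90 = 89095.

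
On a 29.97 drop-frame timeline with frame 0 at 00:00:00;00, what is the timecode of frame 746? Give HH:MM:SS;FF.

00:00:24;26

Each 10-minute DF block holds 10 × 60 × 30 − 9 × 2 = 17982 frames. 746 ÷ 17982 → 0 full blocks, remainder 746.
Within the partial block the first minute is 1800 frames and each further minute 1798, so 0 further minute boundaries passed. Total skipped labels = 18 × 0 + 2 × 0 = 0.
Non-drop label index = 746 + 0 = 746; at 30 labels/s that is 00:00:24:26, i.e. DF 00:00:24;26.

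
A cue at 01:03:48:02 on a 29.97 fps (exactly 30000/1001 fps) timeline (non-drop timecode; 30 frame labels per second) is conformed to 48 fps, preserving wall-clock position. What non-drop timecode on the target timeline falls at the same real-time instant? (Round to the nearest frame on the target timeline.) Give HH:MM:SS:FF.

Source frame index: (1×3600 + 3×60 + 48) × 30 + 2 = 114842.
Real time: 114842 / (30000/1001) = 57478421/15000 s.
Target frame: (57478421/15000) × (48) = 114956842/625 ≈ 183930.947 → 183931.
At 48 labels/s: frame 183931 → 01:03:51:43.

01:03:51:43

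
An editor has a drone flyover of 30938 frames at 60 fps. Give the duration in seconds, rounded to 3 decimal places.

Running time = 30938 × 1/60 = 15469/30 s ≈ 515.633 s.

515.633 seconds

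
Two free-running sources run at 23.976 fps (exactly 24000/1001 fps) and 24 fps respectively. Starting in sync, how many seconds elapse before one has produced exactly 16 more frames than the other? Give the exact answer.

2002/3 seconds

The gap grows by |24 − 24000/1001| = 24/1001 frames per second.
Time for a 16-frame gap: 16 ÷ (24/1001) = 2002/3 s.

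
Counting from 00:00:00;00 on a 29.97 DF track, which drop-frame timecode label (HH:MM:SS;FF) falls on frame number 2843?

Each 10-minute DF block holds 10 × 60 × 30 − 9 × 2 = 17982 frames. 2843 ÷ 17982 → 0 full blocks, remainder 2843.
Within the partial block the first minute is 1800 frames and each further minute 1798, so 1 further minute boundary passed. Total skipped labels = 18 × 0 + 2 × 1 = 2.
Non-drop label index = 2843 + 2 = 2845; at 30 labels/s that is 00:01:34:25, i.e. DF 00:01:34;25.

00:01:34;25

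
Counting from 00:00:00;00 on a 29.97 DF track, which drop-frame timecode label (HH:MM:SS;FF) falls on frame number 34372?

00:19:06;28

Each 10-minute DF block holds 10 × 60 × 30 − 9 × 2 = 17982 frames. 34372 ÷ 17982 → 1 full block, remainder 16390.
Within the partial block the first minute is 1800 frames and each further minute 1798, so 9 further minute boundaries passed. Total skipped labels = 18 × 1 + 2 × 9 = 36.
Non-drop label index = 34372 + 36 = 34408; at 30 labels/s that is 00:19:06:28, i.e. DF 00:19:06;28.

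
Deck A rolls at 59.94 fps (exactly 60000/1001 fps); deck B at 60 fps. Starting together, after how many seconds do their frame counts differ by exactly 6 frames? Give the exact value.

100.1 seconds

The gap grows by |60 − 60000/1001| = 60/1001 frames per second.
Time for a 6-frame gap: 6 ÷ (60/1001) = 100.1 s.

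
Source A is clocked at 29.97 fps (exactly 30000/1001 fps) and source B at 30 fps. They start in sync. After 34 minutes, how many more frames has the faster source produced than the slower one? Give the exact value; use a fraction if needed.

61200/1001 frames

34 min = 2040 s.
A emits 30000/1001 × 2040 = 61200000/1001 frames; B emits 30 × 2040 = 61200.
Difference = 61200/1001 frames (≈ 61.1389); B is ahead of A.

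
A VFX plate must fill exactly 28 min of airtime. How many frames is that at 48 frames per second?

80640 frames

28 min = 1680 s.
Frames = 1680 × 48 = 80640.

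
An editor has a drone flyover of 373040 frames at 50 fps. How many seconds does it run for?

7460.8 seconds

Running time = 373040 / (50) = 7460.8 s.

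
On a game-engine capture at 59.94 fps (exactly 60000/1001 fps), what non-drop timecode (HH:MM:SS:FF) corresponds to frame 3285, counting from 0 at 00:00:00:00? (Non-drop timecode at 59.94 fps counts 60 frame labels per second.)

00:00:54:45

3285 ÷ 60 = 54 full seconds, remainder 45 frames.
54 s = 0 h 0 min 54 s.
Timecode: 00:00:54:45.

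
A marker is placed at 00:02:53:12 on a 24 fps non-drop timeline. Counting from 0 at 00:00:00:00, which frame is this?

Total seconds to the label: (0 × 3600 + 2 × 60 + 53) = 173.
Frame index = 173 × 24 + 12 = 4164.

frame 4164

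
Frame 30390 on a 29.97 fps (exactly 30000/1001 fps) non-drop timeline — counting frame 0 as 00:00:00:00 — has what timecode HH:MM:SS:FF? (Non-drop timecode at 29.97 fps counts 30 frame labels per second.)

00:16:53:00

30390 ÷ 30 = 1013 full seconds, remainder 0 frames.
1013 s = 0 h 16 min 53 s.
Timecode: 00:16:53:00.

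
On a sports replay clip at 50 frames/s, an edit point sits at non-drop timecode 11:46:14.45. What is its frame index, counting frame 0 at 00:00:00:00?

Total seconds to the label: (11 × 3600 + 46 × 60 + 14) = 42374.
Frame index = 42374 × 50 + 45 = 2118745.

2118745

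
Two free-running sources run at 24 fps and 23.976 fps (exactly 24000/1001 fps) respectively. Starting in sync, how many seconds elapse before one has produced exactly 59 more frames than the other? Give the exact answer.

59059/24 seconds

The gap grows by |24000/1001 − 24| = 24/1001 frames per second.
Time for a 59-frame gap: 59 ÷ (24/1001) = 59059/24 s.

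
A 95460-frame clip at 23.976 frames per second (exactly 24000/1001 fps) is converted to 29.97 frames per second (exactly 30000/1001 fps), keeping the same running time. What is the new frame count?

Target frames = source frames × (target rate / source rate) = 95460 × (30000/1001)/(24000/1001) = 95460 × 5/4 = 119325.

119325 frames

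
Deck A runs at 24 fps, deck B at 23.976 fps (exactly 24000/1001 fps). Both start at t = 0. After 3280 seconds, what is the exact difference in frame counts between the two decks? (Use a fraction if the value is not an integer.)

A emits 24 × 3280 = 78720 frames; B emits 24000/1001 × 3280 = 78720000/1001.
Difference = 78720/1001 frames (≈ 78.6414); B is behind A.

78720/1001 frames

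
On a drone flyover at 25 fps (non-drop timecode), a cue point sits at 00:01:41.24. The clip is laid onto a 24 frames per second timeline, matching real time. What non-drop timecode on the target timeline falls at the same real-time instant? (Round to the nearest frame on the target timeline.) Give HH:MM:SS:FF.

00:01:41:23

Source frame index: (0×3600 + 1×60 + 41) × 25 + 24 = 2549.
Real time: 2549 / (25) = 2549/25 s.
Target frame: (2549/25) × (24) = 61176/25 ≈ 2447.040 → 2447.
At 24 labels/s: frame 2447 → 00:01:41:23.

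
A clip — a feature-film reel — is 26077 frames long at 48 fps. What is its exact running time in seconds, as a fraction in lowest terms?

26077/48 seconds

Running time = 26077 ÷ (48) = 26077 × 1/48 = 26077/48 s.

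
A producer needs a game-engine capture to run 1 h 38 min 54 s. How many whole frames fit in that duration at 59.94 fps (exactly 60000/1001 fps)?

355684 frames

1 h 38 min 54 s = 5934 s.
Frames = 5934 × 60000/1001 = 356040000/1001 ≈ 355684.3157.
Complete frames: 355684.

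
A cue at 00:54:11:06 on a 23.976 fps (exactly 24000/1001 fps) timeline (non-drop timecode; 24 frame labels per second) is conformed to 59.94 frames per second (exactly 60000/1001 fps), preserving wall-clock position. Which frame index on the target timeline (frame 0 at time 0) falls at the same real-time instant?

Source frame index: (0×3600 + 54×60 + 11) × 24 + 6 = 78030.
Real time: 78030 / (24000/1001) = 2603601/800 s.
Target frame: (2603601/800) × (60000/1001) = 195075.

frame 195075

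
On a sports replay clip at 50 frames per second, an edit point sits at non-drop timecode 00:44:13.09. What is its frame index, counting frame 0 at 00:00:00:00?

132659

Total seconds to the label: (0 × 3600 + 44 × 60 + 13) = 2653.
Frame index = 2653 × 50 + 9 = 132659.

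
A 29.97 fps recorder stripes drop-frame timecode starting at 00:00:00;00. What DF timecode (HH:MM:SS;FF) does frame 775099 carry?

Ten DF minutes hold 17982 frames, so frame 775099 lies in block 43 (frames 773226–791207) with 1873 frames into that block.
The block's first minute is 1800 frames and the rest 1798 each; 1873 frames reaches minute 1, so 43 × 18 + 1 × 2 = 776 labels have been skipped so far.
Adding those back, label number 775099 + 776 = 775875 at 30 labels/s is 25862 s + 15 f = 7 h 11 min 2 s frame 15, i.e. 07:11:02;15.

07:11:02;15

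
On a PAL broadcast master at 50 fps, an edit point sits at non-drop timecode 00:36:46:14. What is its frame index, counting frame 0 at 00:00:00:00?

frame 110314

Total seconds to the label: (0 × 3600 + 36 × 60 + 46) = 2206.
Frame index = 2206 × 50 + 14 = 110314.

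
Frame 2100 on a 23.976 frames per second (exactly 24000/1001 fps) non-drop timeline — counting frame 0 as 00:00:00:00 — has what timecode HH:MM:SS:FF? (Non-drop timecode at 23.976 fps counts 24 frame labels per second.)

00:01:27:12

2100 ÷ 24 = 87 full seconds, remainder 12 frames.
87 s = 0 h 1 min 27 s.
Timecode: 00:01:27:12.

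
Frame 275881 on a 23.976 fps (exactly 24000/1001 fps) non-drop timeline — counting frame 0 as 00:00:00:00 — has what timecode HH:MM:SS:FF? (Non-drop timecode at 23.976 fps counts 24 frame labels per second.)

03:11:35:01

275881 ÷ 24 = 11495 full seconds, remainder 1 frame.
11495 s = 3 h 11 min 35 s.
Timecode: 03:11:35:01.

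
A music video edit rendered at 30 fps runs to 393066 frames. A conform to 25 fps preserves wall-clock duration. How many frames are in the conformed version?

327555 frames

Frames at target rate = 393066 × (25) / (30) = 327555.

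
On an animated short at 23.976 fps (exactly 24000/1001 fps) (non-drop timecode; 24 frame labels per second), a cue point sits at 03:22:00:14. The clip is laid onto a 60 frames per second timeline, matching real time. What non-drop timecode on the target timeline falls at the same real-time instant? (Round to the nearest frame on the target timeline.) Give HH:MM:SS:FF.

Source frame index: (3×3600 + 22×60 + 0) × 24 + 14 = 290894.
Real time: 290894 / (24000/1001) = 145592447/12000 s.
Target frame: (145592447/12000) × (60) = 145592447/200 ≈ 727962.235 → 727962.
At 60 labels/s: frame 727962 → 03:22:12:42.

03:22:12:42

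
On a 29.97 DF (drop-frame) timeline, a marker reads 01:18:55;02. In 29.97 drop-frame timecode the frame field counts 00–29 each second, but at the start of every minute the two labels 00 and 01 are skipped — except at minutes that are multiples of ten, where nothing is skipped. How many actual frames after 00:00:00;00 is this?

141910

As if non-drop at 30 labels/s: (1 × 3600 + 18 × 60 + 55) × 30 + 2 = 142052.
Minute boundaries passed: 78; those not divisible by 10: 78 − 7 = 71; dropped labels = 2 × 71 = 142.
Actual frame index = 142052 − 142 = 141910.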